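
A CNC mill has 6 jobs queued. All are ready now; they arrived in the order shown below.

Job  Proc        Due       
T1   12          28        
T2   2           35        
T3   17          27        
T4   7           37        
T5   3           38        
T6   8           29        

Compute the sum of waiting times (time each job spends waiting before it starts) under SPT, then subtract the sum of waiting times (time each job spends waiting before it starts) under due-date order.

SPT (increasing processing time): T2 T5 T4 T6 T1 T3.
T2: waits 0, runs 0→2
T5: waits 2, runs 2→5
T4: waits 5, runs 5→12
T6: waits 12, runs 12→20
T1: waits 20, runs 20→32
T3: waits 32, runs 32→49
Sum = 0+2+5+12+20+32 = 71.
EDD (increasing due date): T3 T1 T6 T2 T4 T5.
T3: waits 0, runs 0→17
T1: waits 17, runs 17→29
T6: waits 29, runs 29→37
T2: waits 37, runs 37→39
T4: waits 39, runs 39→46
T5: waits 46, runs 46→49
Sum = 0+17+29+37+39+46 = 168.
Difference = 71 − 168 = -97.

-97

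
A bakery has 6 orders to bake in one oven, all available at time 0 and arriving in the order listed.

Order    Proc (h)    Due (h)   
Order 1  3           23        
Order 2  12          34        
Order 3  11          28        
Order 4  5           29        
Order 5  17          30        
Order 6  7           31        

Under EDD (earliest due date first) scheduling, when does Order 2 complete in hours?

55

EDD (increasing due date): Order 1 Order 3 Order 4 Order 5 Order 6 Order 2.
Order 1: 0→3
Order 3: 3→14
Order 4: 14→19
Order 5: 19→36
Order 6: 36→43
Order 2: 43→55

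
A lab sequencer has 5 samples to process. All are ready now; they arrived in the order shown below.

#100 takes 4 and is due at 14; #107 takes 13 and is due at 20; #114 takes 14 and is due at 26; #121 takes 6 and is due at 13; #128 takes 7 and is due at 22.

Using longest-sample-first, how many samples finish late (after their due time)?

LPT (decreasing processing time): #114 #107 #128 #121 #100.
#114: 0→14, due 26, tardiness 0
#107: 14→27, due 20, tardiness 7
#128: 27→34, due 22, tardiness 12
#121: 34→40, due 13, tardiness 27
#100: 40→44, due 14, tardiness 30
Late samples: 4.

4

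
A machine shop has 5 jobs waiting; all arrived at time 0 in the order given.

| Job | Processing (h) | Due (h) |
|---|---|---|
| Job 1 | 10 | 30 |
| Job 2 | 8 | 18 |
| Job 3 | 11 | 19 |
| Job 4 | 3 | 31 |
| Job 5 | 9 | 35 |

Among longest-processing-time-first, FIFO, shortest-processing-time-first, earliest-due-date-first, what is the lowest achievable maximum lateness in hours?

LPT (decreasing processing time): Job 3 Job 1 Job 5 Job 2 Job 4.
Job 3: 0→11, due 19, lateness -8
Job 1: 11→21, due 30, lateness -9
Job 5: 21→30, due 35, lateness -5
Job 2: 30→38, due 18, lateness 20
Job 4: 38→41, due 31, lateness 10
Maximum = 20.
FIFO (arrival order): Job 1 Job 2 Job 3 Job 4 Job 5.
Job 1: 0→10, due 30, lateness -20
Job 2: 10→18, due 18, lateness 0
Job 3: 18→29, due 19, lateness 10
Job 4: 29→32, due 31, lateness 1
Job 5: 32→41, due 35, lateness 6
Maximum = 10.
SPT (increasing processing time): Job 4 Job 2 Job 5 Job 1 Job 3.
Job 4: 0→3, due 31, lateness -28
Job 2: 3→11, due 18, lateness -7
Job 5: 11→20, due 35, lateness -15
Job 1: 20→30, due 30, lateness 0
Job 3: 30→41, due 19, lateness 22
Maximum = 22.
EDD (increasing due date): Job 2 Job 3 Job 1 Job 4 Job 5.
Job 2: 0→8, due 18, lateness -10
Job 3: 8→19, due 19, lateness 0
Job 1: 19→29, due 30, lateness -1
Job 4: 29→32, due 31, lateness 1
Job 5: 32→41, due 35, lateness 6
Maximum = 6.
LPT 20, FIFO 10, SPT 22, EDD 6 → minimum 6.

6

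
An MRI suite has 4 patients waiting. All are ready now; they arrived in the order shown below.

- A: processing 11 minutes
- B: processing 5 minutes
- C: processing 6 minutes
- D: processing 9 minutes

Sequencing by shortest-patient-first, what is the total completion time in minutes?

SPT (increasing processing time): B C D A.
B: 0→5
C: 5→11
D: 11→20
A: 20→31
Sum = 5+11+20+31 = 67.

67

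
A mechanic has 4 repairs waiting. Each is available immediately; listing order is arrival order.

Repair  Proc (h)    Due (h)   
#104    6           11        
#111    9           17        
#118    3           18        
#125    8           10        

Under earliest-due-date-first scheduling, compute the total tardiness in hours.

EDD (increasing due date): #125 #104 #111 #118.
#125: 0→8, due 10, tardiness 0
#104: 8→14, due 11, tardiness 3
#111: 14→23, due 17, tardiness 6
#118: 23→26, due 18, tardiness 8
Sum = 0+3+6+8 = 17.

17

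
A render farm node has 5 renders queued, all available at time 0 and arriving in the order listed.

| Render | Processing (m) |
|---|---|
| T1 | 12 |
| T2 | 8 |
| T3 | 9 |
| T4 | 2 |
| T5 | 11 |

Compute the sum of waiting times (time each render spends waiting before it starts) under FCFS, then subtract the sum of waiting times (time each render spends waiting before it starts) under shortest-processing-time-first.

31

FIFO (arrival order): T1 T2 T3 T4 T5.
T1: waits 0, runs 0→12
T2: waits 12, runs 12→20
T3: waits 20, runs 20→29
T4: waits 29, runs 29→31
T5: waits 31, runs 31→42
Sum = 0+12+20+29+31 = 92.
SPT (increasing processing time): T4 T2 T3 T5 T1.
T4: waits 0, runs 0→2
T2: waits 2, runs 2→10
T3: waits 10, runs 10→19
T5: waits 19, runs 19→30
T1: waits 30, runs 30→42
Sum = 0+2+10+19+30 = 61.
Difference = 92 − 61 = 31.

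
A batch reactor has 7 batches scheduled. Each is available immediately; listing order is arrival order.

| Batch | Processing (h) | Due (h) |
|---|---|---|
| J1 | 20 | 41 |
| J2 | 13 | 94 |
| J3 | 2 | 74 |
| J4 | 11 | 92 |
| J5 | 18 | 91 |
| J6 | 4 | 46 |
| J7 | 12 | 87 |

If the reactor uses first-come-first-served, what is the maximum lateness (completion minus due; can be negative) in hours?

FIFO (arrival order): J1 J2 J3 J4 J5 J6 J7.
J1: 0→20, due 41, lateness -21
J2: 20→33, due 94, lateness -61
J3: 33→35, due 74, lateness -39
J4: 35→46, due 92, lateness -46
J5: 46→64, due 91, lateness -27
J6: 64→68, due 46, lateness 22
J7: 68→80, due 87, lateness -7
Maximum = 22.

22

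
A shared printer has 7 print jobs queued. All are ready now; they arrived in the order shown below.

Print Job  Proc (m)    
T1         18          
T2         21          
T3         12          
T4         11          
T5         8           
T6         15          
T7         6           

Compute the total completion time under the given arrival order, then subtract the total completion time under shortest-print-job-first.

121

FIFO (arrival order): T1 T2 T3 T4 T5 T6 T7.
T1: 0→18
T2: 18→39
T3: 39→51
T4: 51→62
T5: 62→70
T6: 70→85
T7: 85→91
Sum = 18+39+51+62+70+85+91 = 416.
SPT (increasing processing time): T7 T5 T4 T3 T6 T1 T2.
T7: 0→6
T5: 6→14
T4: 14→25
T3: 25→37
T6: 37→52
T1: 52→70
T2: 70→91
Sum = 6+14+25+37+52+70+91 = 295.
Difference = 416 − 295 = 121.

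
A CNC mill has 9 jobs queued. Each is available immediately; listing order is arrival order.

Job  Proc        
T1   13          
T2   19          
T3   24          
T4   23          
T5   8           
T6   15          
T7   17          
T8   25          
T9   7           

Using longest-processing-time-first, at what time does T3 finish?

49

LPT (decreasing processing time): T8 T3 T4 T2 T7 T6 T1 T5 T9.
T8: 0→25
T3: 25→49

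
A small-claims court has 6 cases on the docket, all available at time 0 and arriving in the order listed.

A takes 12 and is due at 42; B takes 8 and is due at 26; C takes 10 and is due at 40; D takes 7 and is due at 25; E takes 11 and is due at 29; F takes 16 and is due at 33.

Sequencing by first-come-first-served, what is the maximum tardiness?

FIFO (arrival order): A B C D E F.
A: 0→12, due 42, tardiness 0
B: 12→20, due 26, tardiness 0
C: 20→30, due 40, tardiness 0
D: 30→37, due 25, tardiness 12
E: 37→48, due 29, tardiness 19
F: 48→64, due 33, tardiness 31
Maximum = 31.

31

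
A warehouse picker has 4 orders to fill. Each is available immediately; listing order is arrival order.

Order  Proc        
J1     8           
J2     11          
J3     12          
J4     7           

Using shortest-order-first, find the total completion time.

86

SPT (increasing processing time): J4 J1 J2 J3.
J4: 0→7
J1: 7→15
J2: 15→26
J3: 26→38
Sum = 7+15+26+38 = 86.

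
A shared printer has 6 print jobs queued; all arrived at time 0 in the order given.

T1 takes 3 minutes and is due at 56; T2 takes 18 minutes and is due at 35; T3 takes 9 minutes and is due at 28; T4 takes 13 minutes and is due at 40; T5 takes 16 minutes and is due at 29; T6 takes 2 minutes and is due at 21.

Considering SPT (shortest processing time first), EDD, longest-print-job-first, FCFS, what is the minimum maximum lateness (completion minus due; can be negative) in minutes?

SPT (increasing processing time): T6 T1 T3 T4 T5 T2.
T6: 0→2, due 21, lateness -19
T1: 2→5, due 56, lateness -51
T3: 5→14, due 28, lateness -14
T4: 14→27, due 40, lateness -13
T5: 27→43, due 29, lateness 14
T2: 43→61, due 35, lateness 26
Maximum = 26.
EDD (increasing due date): T6 T3 T5 T2 T4 T1.
T6: 0→2, due 21, lateness -19
T3: 2→11, due 28, lateness -17
T5: 11→27, due 29, lateness -2
T2: 27→45, due 35, lateness 10
T4: 45→58, due 40, lateness 18
T1: 58→61, due 56, lateness 5
Maximum = 18.
LPT (decreasing processing time): T2 T5 T4 T3 T1 T6.
T2: 0→18, due 35, lateness -17
T5: 18→34, due 29, lateness 5
T4: 34→47, due 40, lateness 7
T3: 47→56, due 28, lateness 28
T1: 56→59, due 56, lateness 3
T6: 59→61, due 21, lateness 40
Maximum = 40.
FIFO (arrival order): T1 T2 T3 T4 T5 T6.
T1: 0→3, due 56, lateness -53
T2: 3→21, due 35, lateness -14
T3: 21→30, due 28, lateness 2
T4: 30→43, due 40, lateness 3
T5: 43→59, due 29, lateness 30
T6: 59→61, due 21, lateness 40
Maximum = 40.
SPT 26, EDD 18, LPT 40, FIFO 40 → minimum 18.

18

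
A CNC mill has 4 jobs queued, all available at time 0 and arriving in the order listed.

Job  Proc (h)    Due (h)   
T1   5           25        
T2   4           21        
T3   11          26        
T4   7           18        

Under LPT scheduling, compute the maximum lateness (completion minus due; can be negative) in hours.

LPT (decreasing processing time): T3 T4 T1 T2.
T3: 0→11, due 26, lateness -15
T4: 11→18, due 18, lateness 0
T1: 18→23, due 25, lateness -2
T2: 23→27, due 21, lateness 6
Maximum = 6.

6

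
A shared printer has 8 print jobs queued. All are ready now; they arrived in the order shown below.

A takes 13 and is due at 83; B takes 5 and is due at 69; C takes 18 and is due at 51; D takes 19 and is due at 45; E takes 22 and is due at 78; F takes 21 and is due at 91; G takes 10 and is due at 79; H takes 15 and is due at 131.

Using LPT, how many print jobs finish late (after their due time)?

5

LPT (decreasing processing time): E F D C H A G B.
E: 0→22, due 78, tardiness 0
F: 22→43, due 91, tardiness 0
D: 43→62, due 45, tardiness 17
C: 62→80, due 51, tardiness 29
H: 80→95, due 131, tardiness 0
A: 95→108, due 83, tardiness 25
G: 108→118, due 79, tardiness 39
B: 118→123, due 69, tardiness 54
Late print jobs: 5.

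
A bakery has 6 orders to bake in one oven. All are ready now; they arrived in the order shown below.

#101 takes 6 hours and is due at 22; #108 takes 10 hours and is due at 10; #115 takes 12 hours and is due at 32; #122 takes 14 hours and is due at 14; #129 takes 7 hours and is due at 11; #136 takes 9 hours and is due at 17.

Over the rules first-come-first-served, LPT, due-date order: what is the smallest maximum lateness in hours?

FIFO (arrival order): #101 #108 #115 #122 #129 #136.
#101: 0→6, due 22, lateness -16
#108: 6→16, due 10, lateness 6
#115: 16→28, due 32, lateness -4
#122: 28→42, due 14, lateness 28
#129: 42→49, due 11, lateness 38
#136: 49→58, due 17, lateness 41
Maximum = 41.
LPT (decreasing processing time): #122 #115 #108 #136 #129 #101.
#122: 0→14, due 14, lateness 0
#115: 14→26, due 32, lateness -6
#108: 26→36, due 10, lateness 26
#136: 36→45, due 17, lateness 28
#129: 45→52, due 11, lateness 41
#101: 52→58, due 22, lateness 36
Maximum = 41.
EDD (increasing due date): #108 #129 #122 #136 #101 #115.
#108: 0→10, due 10, lateness 0
#129: 10→17, due 11, lateness 6
#122: 17→31, due 14, lateness 17
#136: 31→40, due 17, lateness 23
#101: 40→46, due 22, lateness 24
#115: 46→58, due 32, lateness 26
Maximum = 26.
FIFO 41, LPT 41, EDD 26 → minimum 26.

26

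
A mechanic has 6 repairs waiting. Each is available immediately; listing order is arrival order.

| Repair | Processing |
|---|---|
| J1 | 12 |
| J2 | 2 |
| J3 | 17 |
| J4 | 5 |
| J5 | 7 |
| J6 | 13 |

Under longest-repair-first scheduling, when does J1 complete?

LPT (decreasing processing time): J3 J6 J1 J5 J4 J2.
J3: 0→17
J6: 17→30
J1: 30→42

42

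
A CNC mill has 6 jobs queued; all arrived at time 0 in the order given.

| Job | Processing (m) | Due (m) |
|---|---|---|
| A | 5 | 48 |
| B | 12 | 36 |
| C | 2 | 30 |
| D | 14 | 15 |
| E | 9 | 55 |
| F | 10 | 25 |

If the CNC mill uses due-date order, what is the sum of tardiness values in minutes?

2

EDD (increasing due date): D F C B A E.
D: 0→14, due 15, tardiness 0
F: 14→24, due 25, tardiness 0
C: 24→26, due 30, tardiness 0
B: 26→38, due 36, tardiness 2
A: 38→43, due 48, tardiness 0
E: 43→52, due 55, tardiness 0
Sum = 0+0+0+2+0+0 = 2.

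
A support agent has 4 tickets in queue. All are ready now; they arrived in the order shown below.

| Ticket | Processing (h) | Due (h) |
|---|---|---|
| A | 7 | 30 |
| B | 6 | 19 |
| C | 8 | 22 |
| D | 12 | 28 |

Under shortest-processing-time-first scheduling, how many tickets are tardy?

SPT (increasing processing time): B A C D.
B: 0→6, due 19, tardiness 0
A: 6→13, due 30, tardiness 0
C: 13→21, due 22, tardiness 0
D: 21→33, due 28, tardiness 5
Late tickets: 1.

1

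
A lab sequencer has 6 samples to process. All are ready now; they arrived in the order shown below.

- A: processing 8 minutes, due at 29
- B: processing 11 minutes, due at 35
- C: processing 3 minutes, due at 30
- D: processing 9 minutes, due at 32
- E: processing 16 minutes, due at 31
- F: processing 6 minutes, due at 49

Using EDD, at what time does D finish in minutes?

36

EDD (increasing due date): A C E D B F.
A: 0→8
C: 8→11
E: 11→27
D: 27→36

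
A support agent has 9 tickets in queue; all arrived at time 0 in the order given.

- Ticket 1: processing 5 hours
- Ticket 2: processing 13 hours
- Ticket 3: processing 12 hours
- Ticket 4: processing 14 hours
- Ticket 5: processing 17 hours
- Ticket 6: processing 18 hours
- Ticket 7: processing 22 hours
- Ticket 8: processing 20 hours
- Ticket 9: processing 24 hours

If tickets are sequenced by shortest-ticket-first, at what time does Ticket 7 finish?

121

SPT (increasing processing time): Ticket 1 Ticket 3 Ticket 2 Ticket 4 Ticket 5 Ticket 6 Ticket 8 Ticket 7 Ticket 9.
Ticket 1: 0→5
Ticket 3: 5→17
Ticket 2: 17→30
Ticket 4: 30→44
Ticket 5: 44→61
Ticket 6: 61→79
Ticket 8: 79→99
Ticket 7: 99→121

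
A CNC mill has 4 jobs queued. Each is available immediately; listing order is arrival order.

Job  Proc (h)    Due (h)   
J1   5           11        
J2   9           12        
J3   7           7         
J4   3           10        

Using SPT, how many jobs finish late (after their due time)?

SPT (increasing processing time): J4 J1 J3 J2.
J4: 0→3, due 10, tardiness 0
J1: 3→8, due 11, tardiness 0
J3: 8→15, due 7, tardiness 8
J2: 15→24, due 12, tardiness 12
Late jobs: 2.

2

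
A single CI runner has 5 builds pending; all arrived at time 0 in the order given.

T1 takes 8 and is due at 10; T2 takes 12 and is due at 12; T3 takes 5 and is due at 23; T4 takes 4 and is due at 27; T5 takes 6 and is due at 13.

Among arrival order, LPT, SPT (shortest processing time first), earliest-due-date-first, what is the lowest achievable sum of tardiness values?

34

FIFO (arrival order): T1 T2 T3 T4 T5.
T1: 0→8, due 10, tardiness 0
T2: 8→20, due 12, tardiness 8
T3: 20→25, due 23, tardiness 2
T4: 25→29, due 27, tardiness 2
T5: 29→35, due 13, tardiness 22
Sum = 0+8+2+2+22 = 34.
LPT (decreasing processing time): T2 T1 T5 T3 T4.
T2: 0→12, due 12, tardiness 0
T1: 12→20, due 10, tardiness 10
T5: 20→26, due 13, tardiness 13
T3: 26→31, due 23, tardiness 8
T4: 31→35, due 27, tardiness 8
Sum = 0+10+13+8+8 = 39.
SPT (increasing processing time): T4 T3 T5 T1 T2.
T4: 0→4, due 27, tardiness 0
T3: 4→9, due 23, tardiness 0
T5: 9→15, due 13, tardiness 2
T1: 15→23, due 10, tardiness 13
T2: 23→35, due 12, tardiness 23
Sum = 0+0+2+13+23 = 38.
EDD (increasing due date): T1 T2 T5 T3 T4.
T1: 0→8, due 10, tardiness 0
T2: 8→20, due 12, tardiness 8
T5: 20→26, due 13, tardiness 13
T3: 26→31, due 23, tardiness 8
T4: 31→35, due 27, tardiness 8
Sum = 0+8+13+8+8 = 37.
FIFO 34, LPT 39, SPT 38, EDD 37 → minimum 34.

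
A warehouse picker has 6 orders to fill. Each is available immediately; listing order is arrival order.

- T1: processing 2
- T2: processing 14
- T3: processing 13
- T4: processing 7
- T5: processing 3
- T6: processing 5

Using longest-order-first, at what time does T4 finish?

34

LPT (decreasing processing time): T2 T3 T4 T6 T5 T1.
T2: 0→14
T3: 14→27
T4: 27→34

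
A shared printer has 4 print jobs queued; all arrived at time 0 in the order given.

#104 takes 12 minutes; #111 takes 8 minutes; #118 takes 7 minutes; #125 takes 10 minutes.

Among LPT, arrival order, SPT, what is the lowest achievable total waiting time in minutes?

47

LPT (decreasing processing time): #104 #125 #111 #118.
#104: waits 0, runs 0→12
#125: waits 12, runs 12→22
#111: waits 22, runs 22→30
#118: waits 30, runs 30→37
Sum = 0+12+22+30 = 64.
FIFO (arrival order): #104 #111 #118 #125.
#104: waits 0, runs 0→12
#111: waits 12, runs 12→20
#118: waits 20, runs 20→27
#125: waits 27, runs 27→37
Sum = 0+12+20+27 = 59.
SPT (increasing processing time): #118 #111 #125 #104.
#118: waits 0, runs 0→7
#111: waits 7, runs 7→15
#125: waits 15, runs 15→25
#104: waits 25, runs 25→37
Sum = 0+7+15+25 = 47.
LPT 64, FIFO 59, SPT 47 → minimum 47.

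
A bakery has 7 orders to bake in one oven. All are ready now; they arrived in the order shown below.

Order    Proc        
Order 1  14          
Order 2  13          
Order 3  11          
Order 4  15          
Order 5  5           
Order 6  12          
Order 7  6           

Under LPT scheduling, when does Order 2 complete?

LPT (decreasing processing time): Order 4 Order 1 Order 2 Order 6 Order 3 Order 7 Order 5.
Order 4: 0→15
Order 1: 15→29
Order 2: 29→42

42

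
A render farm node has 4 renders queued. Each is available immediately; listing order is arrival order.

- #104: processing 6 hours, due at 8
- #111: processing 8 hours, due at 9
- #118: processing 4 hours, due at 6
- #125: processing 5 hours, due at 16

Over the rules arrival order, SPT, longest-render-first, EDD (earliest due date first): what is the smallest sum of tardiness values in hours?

FIFO (arrival order): #104 #111 #118 #125.
#104: 0→6, due 8, tardiness 0
#111: 6→14, due 9, tardiness 5
#118: 14→18, due 6, tardiness 12
#125: 18→23, due 16, tardiness 7
Sum = 0+5+12+7 = 24.
SPT (increasing processing time): #118 #125 #104 #111.
#118: 0→4, due 6, tardiness 0
#125: 4→9, due 16, tardiness 0
#104: 9→15, due 8, tardiness 7
#111: 15→23, due 9, tardiness 14
Sum = 0+0+7+14 = 21.
LPT (decreasing processing time): #111 #104 #125 #118.
#111: 0→8, due 9, tardiness 0
#104: 8→14, due 8, tardiness 6
#125: 14→19, due 16, tardiness 3
#118: 19→23, due 6, tardiness 17
Sum = 0+6+3+17 = 26.
EDD (increasing due date): #118 #104 #111 #125.
#118: 0→4, due 6, tardiness 0
#104: 4→10, due 8, tardiness 2
#111: 10→18, due 9, tardiness 9
#125: 18→23, due 16, tardiness 7
Sum = 0+2+9+7 = 18.
FIFO 24, SPT 21, LPT 26, EDD 18 → minimum 18.

18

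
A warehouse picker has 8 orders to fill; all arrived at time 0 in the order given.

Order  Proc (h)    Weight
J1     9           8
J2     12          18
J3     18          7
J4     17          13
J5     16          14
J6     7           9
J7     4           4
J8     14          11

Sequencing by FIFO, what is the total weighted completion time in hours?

FIFO (arrival order): J1 J2 J3 J4 J5 J6 J7 J8.
J1: finishes 9, weight 8, w·C = 72
J2: finishes 21, weight 18, w·C = 378
J3: finishes 39, weight 7, w·C = 273
J4: finishes 56, weight 13, w·C = 728
J5: finishes 72, weight 14, w·C = 1008
J6: finishes 79, weight 9, w·C = 711
J7: finishes 83, weight 4, w·C = 332
J8: finishes 97, weight 11, w·C = 1067
Sum = 72+378+273+728+1008+711+332+1067 = 4569.

4569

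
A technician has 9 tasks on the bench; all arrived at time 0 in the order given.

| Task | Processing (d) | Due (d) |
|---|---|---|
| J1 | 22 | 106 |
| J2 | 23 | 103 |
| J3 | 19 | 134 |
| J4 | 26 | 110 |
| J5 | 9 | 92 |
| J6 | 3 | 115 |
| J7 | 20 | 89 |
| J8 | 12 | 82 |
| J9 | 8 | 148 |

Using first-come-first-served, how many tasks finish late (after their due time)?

FIFO (arrival order): J1 J2 J3 J4 J5 J6 J7 J8 J9.
J1: 0→22, due 106, tardiness 0
J2: 22→45, due 103, tardiness 0
J3: 45→64, due 134, tardiness 0
J4: 64→90, due 110, tardiness 0
J5: 90→99, due 92, tardiness 7
J6: 99→102, due 115, tardiness 0
J7: 102→122, due 89, tardiness 33
J8: 122→134, due 82, tardiness 52
J9: 134→142, due 148, tardiness 0
Late tasks: 3.

3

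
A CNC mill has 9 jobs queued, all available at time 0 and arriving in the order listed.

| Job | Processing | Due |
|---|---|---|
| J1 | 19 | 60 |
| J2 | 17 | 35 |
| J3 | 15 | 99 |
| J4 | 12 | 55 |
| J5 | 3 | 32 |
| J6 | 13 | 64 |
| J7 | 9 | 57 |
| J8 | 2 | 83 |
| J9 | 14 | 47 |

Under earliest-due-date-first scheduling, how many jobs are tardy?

4

EDD (increasing due date): J5 J2 J9 J4 J7 J1 J6 J8 J3.
J5: 0→3, due 32, tardiness 0
J2: 3→20, due 35, tardiness 0
J9: 20→34, due 47, tardiness 0
J4: 34→46, due 55, tardiness 0
J7: 46→55, due 57, tardiness 0
J1: 55→74, due 60, tardiness 14
J6: 74→87, due 64, tardiness 23
J8: 87→89, due 83, tardiness 6
J3: 89→104, due 99, tardiness 5
Late jobs: 4.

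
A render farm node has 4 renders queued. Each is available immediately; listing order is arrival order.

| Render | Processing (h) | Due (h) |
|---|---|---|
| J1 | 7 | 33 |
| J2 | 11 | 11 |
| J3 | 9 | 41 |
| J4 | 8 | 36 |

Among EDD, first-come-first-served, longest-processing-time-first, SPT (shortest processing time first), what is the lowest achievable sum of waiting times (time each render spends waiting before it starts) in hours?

46

EDD (increasing due date): J2 J1 J4 J3.
J2: waits 0, runs 0→11
J1: waits 11, runs 11→18
J4: waits 18, runs 18→26
J3: waits 26, runs 26→35
Sum = 0+11+18+26 = 55.
FIFO (arrival order): J1 J2 J3 J4.
J1: waits 0, runs 0→7
J2: waits 7, runs 7→18
J3: waits 18, runs 18→27
J4: waits 27, runs 27→35
Sum = 0+7+18+27 = 52.
LPT (decreasing processing time): J2 J3 J4 J1.
J2: waits 0, runs 0→11
J3: waits 11, runs 11→20
J4: waits 20, runs 20→28
J1: waits 28, runs 28→35
Sum = 0+11+20+28 = 59.
SPT (increasing processing time): J1 J4 J3 J2.
J1: waits 0, runs 0→7
J4: waits 7, runs 7→15
J3: waits 15, runs 15→24
J2: waits 24, runs 24→35
Sum = 0+7+15+24 = 46.
EDD 55, FIFO 52, LPT 59, SPT 46 → minimum 46.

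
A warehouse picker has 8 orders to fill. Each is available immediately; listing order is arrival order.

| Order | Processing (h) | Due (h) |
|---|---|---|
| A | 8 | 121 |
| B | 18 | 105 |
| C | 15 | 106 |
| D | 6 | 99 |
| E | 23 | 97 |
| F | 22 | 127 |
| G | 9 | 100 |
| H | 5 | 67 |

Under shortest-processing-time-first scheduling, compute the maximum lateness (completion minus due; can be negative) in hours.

9

SPT (increasing processing time): H D A G C B F E.
H: 0→5, due 67, lateness -62
D: 5→11, due 99, lateness -88
A: 11→19, due 121, lateness -102
G: 19→28, due 100, lateness -72
C: 28→43, due 106, lateness -63
B: 43→61, due 105, lateness -44
F: 61→83, due 127, lateness -44
E: 83→106, due 97, lateness 9
Maximum = 9.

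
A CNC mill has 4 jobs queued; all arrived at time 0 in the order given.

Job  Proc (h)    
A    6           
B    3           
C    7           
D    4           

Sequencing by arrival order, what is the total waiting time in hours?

31

FIFO (arrival order): A B C D.
A: waits 0, runs 0→6
B: waits 6, runs 6→9
C: waits 9, runs 9→16
D: waits 16, runs 16→20
Sum = 0+6+9+16 = 31.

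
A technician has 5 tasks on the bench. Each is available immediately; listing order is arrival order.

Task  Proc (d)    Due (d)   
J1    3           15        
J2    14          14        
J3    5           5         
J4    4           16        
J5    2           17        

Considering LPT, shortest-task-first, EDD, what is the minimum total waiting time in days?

30

LPT (decreasing processing time): J2 J3 J4 J1 J5.
J2: waits 0, runs 0→14
J3: waits 14, runs 14→19
J4: waits 19, runs 19→23
J1: waits 23, runs 23→26
J5: waits 26, runs 26→28
Sum = 0+14+19+23+26 = 82.
SPT (increasing processing time): J5 J1 J4 J3 J2.
J5: waits 0, runs 0→2
J1: waits 2, runs 2→5
J4: waits 5, runs 5→9
J3: waits 9, runs 9→14
J2: waits 14, runs 14→28
Sum = 0+2+5+9+14 = 30.
EDD (increasing due date): J3 J2 J1 J4 J5.
J3: waits 0, runs 0→5
J2: waits 5, runs 5→19
J1: waits 19, runs 19→22
J4: waits 22, runs 22→26
J5: waits 26, runs 26→28
Sum = 0+5+19+22+26 = 72.
LPT 82, SPT 30, EDD 72 → minimum 30.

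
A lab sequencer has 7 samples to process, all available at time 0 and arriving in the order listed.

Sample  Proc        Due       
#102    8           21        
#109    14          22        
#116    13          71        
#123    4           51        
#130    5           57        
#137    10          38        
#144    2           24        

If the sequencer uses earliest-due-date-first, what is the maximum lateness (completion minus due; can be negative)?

EDD (increasing due date): #102 #109 #144 #137 #123 #130 #116.
#102: 0→8, due 21, lateness -13
#109: 8→22, due 22, lateness 0
#144: 22→24, due 24, lateness 0
#137: 24→34, due 38, lateness -4
#123: 34→38, due 51, lateness -13
#130: 38→43, due 57, lateness -14
#116: 43→56, due 71, lateness -15
Maximum = 0.

0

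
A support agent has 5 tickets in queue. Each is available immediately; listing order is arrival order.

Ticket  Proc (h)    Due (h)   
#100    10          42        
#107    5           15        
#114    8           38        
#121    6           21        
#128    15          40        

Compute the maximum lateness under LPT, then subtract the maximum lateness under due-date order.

27

LPT (decreasing processing time): #128 #100 #114 #121 #107.
#128: 0→15, due 40, lateness -25
#100: 15→25, due 42, lateness -17
#114: 25→33, due 38, lateness -5
#121: 33→39, due 21, lateness 18
#107: 39→44, due 15, lateness 29
Maximum = 29.
EDD (increasing due date): #107 #121 #114 #128 #100.
#107: 0→5, due 15, lateness -10
#121: 5→11, due 21, lateness -10
#114: 11→19, due 38, lateness -19
#128: 19→34, due 40, lateness -6
#100: 34→44, due 42, lateness 2
Maximum = 2.
Difference = 29 − 2 = 27.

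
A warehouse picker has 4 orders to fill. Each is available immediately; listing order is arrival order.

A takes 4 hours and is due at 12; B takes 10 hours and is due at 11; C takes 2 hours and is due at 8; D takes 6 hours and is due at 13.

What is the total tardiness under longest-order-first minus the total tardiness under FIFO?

LPT (decreasing processing time): B D A C.
B: 0→10, due 11, tardiness 0
D: 10→16, due 13, tardiness 3
A: 16→20, due 12, tardiness 8
C: 20→22, due 8, tardiness 14
Sum = 0+3+8+14 = 25.
FIFO (arrival order): A B C D.
A: 0→4, due 12, tardiness 0
B: 4→14, due 11, tardiness 3
C: 14→16, due 8, tardiness 8
D: 16→22, due 13, tardiness 9
Sum = 0+3+8+9 = 20.
Difference = 25 − 20 = 5.

5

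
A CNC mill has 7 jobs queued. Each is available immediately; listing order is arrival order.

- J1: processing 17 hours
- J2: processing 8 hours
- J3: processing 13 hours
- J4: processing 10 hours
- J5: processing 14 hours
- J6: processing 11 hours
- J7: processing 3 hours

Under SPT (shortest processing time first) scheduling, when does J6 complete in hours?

32

SPT (increasing processing time): J7 J2 J4 J6 J3 J5 J1.
J7: 0→3
J2: 3→11
J4: 11→21
J6: 21→32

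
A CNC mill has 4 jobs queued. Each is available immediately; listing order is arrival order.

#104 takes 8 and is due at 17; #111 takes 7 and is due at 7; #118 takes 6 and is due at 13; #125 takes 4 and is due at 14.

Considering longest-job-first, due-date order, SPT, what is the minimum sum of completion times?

56

LPT (decreasing processing time): #104 #111 #118 #125.
#104: 0→8
#111: 8→15
#118: 15→21
#125: 21→25
Sum = 8+15+21+25 = 69.
EDD (increasing due date): #111 #118 #125 #104.
#111: 0→7
#118: 7→13
#125: 13→17
#104: 17→25
Sum = 7+13+17+25 = 62.
SPT (increasing processing time): #125 #118 #111 #104.
#125: 0→4
#118: 4→10
#111: 10→17
#104: 17→25
Sum = 4+10+17+25 = 56.
LPT 69, EDD 62, SPT 56 → minimum 56.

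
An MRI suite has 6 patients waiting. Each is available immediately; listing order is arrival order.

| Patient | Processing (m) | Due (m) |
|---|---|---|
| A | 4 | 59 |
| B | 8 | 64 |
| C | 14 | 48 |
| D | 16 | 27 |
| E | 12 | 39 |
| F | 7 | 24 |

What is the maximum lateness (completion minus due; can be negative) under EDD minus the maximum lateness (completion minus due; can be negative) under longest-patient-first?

EDD (increasing due date): F D E C A B.
F: 0→7, due 24, lateness -17
D: 7→23, due 27, lateness -4
E: 23→35, due 39, lateness -4
C: 35→49, due 48, lateness 1
A: 49→53, due 59, lateness -6
B: 53→61, due 64, lateness -3
Maximum = 1.
LPT (decreasing processing time): D C E B F A.
D: 0→16, due 27, lateness -11
C: 16→30, due 48, lateness -18
E: 30→42, due 39, lateness 3
B: 42→50, due 64, lateness -14
F: 50→57, due 24, lateness 33
A: 57→61, due 59, lateness 2
Maximum = 33.
Difference = 1 − 33 = -32.

-32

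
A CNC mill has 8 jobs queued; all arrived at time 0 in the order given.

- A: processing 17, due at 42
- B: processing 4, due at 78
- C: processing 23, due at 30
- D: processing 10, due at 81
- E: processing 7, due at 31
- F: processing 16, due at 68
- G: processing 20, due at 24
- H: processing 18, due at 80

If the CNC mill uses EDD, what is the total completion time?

EDD (increasing due date): G C E A F B H D.
G: 0→20
C: 20→43
E: 43→50
A: 50→67
F: 67→83
B: 83→87
H: 87→105
D: 105→115
Sum = 20+43+50+67+83+87+105+115 = 570.

570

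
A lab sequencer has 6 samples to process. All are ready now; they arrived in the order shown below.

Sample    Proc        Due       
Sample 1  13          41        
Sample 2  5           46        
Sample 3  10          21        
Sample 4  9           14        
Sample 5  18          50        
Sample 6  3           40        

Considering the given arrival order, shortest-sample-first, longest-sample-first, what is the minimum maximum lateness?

FIFO (arrival order): Sample 1 Sample 2 Sample 3 Sample 4 Sample 5 Sample 6.
Sample 1: 0→13, due 41, lateness -28
Sample 2: 13→18, due 46, lateness -28
Sample 3: 18→28, due 21, lateness 7
Sample 4: 28→37, due 14, lateness 23
Sample 5: 37→55, due 50, lateness 5
Sample 6: 55→58, due 40, lateness 18
Maximum = 23.
SPT (increasing processing time): Sample 6 Sample 2 Sample 4 Sample 3 Sample 1 Sample 5.
Sample 6: 0→3, due 40, lateness -37
Sample 2: 3→8, due 46, lateness -38
Sample 4: 8→17, due 14, lateness 3
Sample 3: 17→27, due 21, lateness 6
Sample 1: 27→40, due 41, lateness -1
Sample 5: 40→58, due 50, lateness 8
Maximum = 8.
LPT (decreasing processing time): Sample 5 Sample 1 Sample 3 Sample 4 Sample 2 Sample 6.
Sample 5: 0→18, due 50, lateness -32
Sample 1: 18→31, due 41, lateness -10
Sample 3: 31→41, due 21, lateness 20
Sample 4: 41→50, due 14, lateness 36
Sample 2: 50→55, due 46, lateness 9
Sample 6: 55→58, due 40, lateness 18
Maximum = 36.
FIFO 23, SPT 8, LPT 36 → minimum 8.

8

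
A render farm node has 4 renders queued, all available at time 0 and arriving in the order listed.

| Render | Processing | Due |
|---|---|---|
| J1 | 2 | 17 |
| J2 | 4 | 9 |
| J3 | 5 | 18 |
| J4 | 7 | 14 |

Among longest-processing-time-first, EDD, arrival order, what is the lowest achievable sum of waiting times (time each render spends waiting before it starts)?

19

LPT (decreasing processing time): J4 J3 J2 J1.
J4: waits 0, runs 0→7
J3: waits 7, runs 7→12
J2: waits 12, runs 12→16
J1: waits 16, runs 16→18
Sum = 0+7+12+16 = 35.
EDD (increasing due date): J2 J4 J1 J3.
J2: waits 0, runs 0→4
J4: waits 4, runs 4→11
J1: waits 11, runs 11→13
J3: waits 13, runs 13→18
Sum = 0+4+11+13 = 28.
FIFO (arrival order): J1 J2 J3 J4.
J1: waits 0, runs 0→2
J2: waits 2, runs 2→6
J3: waits 6, runs 6→11
J4: waits 11, runs 11→18
Sum = 0+2+6+11 = 19.
LPT 35, EDD 28, FIFO 19 → minimum 19.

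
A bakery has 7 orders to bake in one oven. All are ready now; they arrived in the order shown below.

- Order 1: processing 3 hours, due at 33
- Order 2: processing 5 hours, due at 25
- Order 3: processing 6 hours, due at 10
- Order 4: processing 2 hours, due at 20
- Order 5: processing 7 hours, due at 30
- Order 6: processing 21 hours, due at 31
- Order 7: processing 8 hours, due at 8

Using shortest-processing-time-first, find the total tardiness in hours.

SPT (increasing processing time): Order 4 Order 1 Order 2 Order 3 Order 5 Order 7 Order 6.
Order 4: 0→2, due 20, tardiness 0
Order 1: 2→5, due 33, tardiness 0
Order 2: 5→10, due 25, tardiness 0
Order 3: 10→16, due 10, tardiness 6
Order 5: 16→23, due 30, tardiness 0
Order 7: 23→31, due 8, tardiness 23
Order 6: 31→52, due 31, tardiness 21
Sum = 0+0+0+6+0+23+21 = 50.

50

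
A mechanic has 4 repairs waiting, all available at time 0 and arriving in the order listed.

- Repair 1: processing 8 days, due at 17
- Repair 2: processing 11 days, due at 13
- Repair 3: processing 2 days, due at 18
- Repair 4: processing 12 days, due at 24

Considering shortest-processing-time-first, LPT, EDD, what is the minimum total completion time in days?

SPT (increasing processing time): Repair 3 Repair 1 Repair 2 Repair 4.
Repair 3: 0→2
Repair 1: 2→10
Repair 2: 10→21
Repair 4: 21→33
Sum = 2+10+21+33 = 66.
LPT (decreasing processing time): Repair 4 Repair 2 Repair 1 Repair 3.
Repair 4: 0→12
Repair 2: 12→23
Repair 1: 23→31
Repair 3: 31→33
Sum = 12+23+31+33 = 99.
EDD (increasing due date): Repair 2 Repair 1 Repair 3 Repair 4.
Repair 2: 0→11
Repair 1: 11→19
Repair 3: 19→21
Repair 4: 21→33
Sum = 11+19+21+33 = 84.
SPT 66, LPT 99, EDD 84 → minimum 66.

66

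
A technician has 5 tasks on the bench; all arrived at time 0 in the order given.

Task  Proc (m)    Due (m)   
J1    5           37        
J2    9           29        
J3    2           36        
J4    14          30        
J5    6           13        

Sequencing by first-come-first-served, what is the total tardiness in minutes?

FIFO (arrival order): J1 J2 J3 J4 J5.
J1: 0→5, due 37, tardiness 0
J2: 5→14, due 29, tardiness 0
J3: 14→16, due 36, tardiness 0
J4: 16→30, due 30, tardiness 0
J5: 30→36, due 13, tardiness 23
Sum = 0+0+0+0+23 = 23.

23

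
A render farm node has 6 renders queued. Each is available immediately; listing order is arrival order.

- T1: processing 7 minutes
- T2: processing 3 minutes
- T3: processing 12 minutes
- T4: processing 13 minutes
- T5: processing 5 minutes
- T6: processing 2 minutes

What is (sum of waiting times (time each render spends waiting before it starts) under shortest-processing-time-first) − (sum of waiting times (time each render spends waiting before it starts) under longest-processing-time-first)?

SPT (increasing processing time): T6 T2 T5 T1 T3 T4.
T6: waits 0, runs 0→2
T2: waits 2, runs 2→5
T5: waits 5, runs 5→10
T1: waits 10, runs 10→17
T3: waits 17, runs 17→29
T4: waits 29, runs 29→42
Sum = 0+2+5+10+17+29 = 63.
LPT (decreasing processing time): T4 T3 T1 T5 T2 T6.
T4: waits 0, runs 0→13
T3: waits 13, runs 13→25
T1: waits 25, runs 25→32
T5: waits 32, runs 32→37
T2: waits 37, runs 37→40
T6: waits 40, runs 40→42
Sum = 0+13+25+32+37+40 = 147.
Difference = 63 − 147 = -84.

-84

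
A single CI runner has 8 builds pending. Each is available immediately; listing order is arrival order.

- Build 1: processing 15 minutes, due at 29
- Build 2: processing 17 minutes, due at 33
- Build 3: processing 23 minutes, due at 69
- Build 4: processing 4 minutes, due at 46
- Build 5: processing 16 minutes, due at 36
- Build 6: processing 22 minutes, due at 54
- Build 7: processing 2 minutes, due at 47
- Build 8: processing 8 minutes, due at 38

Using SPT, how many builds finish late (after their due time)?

SPT (increasing processing time): Build 7 Build 4 Build 8 Build 1 Build 5 Build 2 Build 6 Build 3.
Build 7: 0→2, due 47, tardiness 0
Build 4: 2→6, due 46, tardiness 0
Build 8: 6→14, due 38, tardiness 0
Build 1: 14→29, due 29, tardiness 0
Build 5: 29→45, due 36, tardiness 9
Build 2: 45→62, due 33, tardiness 29
Build 6: 62→84, due 54, tardiness 30
Build 3: 84→107, due 69, tardiness 38
Late builds: 4.

4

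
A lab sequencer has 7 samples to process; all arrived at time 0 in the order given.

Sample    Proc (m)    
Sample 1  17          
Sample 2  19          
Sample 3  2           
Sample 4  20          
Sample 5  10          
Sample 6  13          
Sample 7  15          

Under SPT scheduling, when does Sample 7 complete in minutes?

40

SPT (increasing processing time): Sample 3 Sample 5 Sample 6 Sample 7 Sample 1 Sample 2 Sample 4.
Sample 3: 0→2
Sample 5: 2→12
Sample 6: 12→25
Sample 7: 25→40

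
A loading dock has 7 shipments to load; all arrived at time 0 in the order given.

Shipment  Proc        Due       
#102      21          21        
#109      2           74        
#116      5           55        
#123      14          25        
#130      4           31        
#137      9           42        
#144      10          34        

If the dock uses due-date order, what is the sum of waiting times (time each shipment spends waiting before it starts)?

EDD (increasing due date): #102 #123 #130 #144 #137 #116 #109.
#102: waits 0, runs 0→21
#123: waits 21, runs 21→35
#130: waits 35, runs 35→39
#144: waits 39, runs 39→49
#137: waits 49, runs 49→58
#116: waits 58, runs 58→63
#109: waits 63, runs 63→65
Sum = 0+21+35+39+49+58+63 = 265.

265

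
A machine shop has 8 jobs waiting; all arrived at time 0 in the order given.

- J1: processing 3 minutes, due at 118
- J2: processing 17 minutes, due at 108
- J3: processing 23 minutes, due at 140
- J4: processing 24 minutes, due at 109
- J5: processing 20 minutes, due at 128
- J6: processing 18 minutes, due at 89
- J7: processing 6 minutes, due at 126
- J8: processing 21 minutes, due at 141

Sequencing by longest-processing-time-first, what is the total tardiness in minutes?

49

LPT (decreasing processing time): J4 J3 J8 J5 J6 J2 J7 J1.
J4: 0→24, due 109, tardiness 0
J3: 24→47, due 140, tardiness 0
J8: 47→68, due 141, tardiness 0
J5: 68→88, due 128, tardiness 0
J6: 88→106, due 89, tardiness 17
J2: 106→123, due 108, tardiness 15
J7: 123→129, due 126, tardiness 3
J1: 129→132, due 118, tardiness 14
Sum = 0+0+0+0+17+15+3+14 = 49.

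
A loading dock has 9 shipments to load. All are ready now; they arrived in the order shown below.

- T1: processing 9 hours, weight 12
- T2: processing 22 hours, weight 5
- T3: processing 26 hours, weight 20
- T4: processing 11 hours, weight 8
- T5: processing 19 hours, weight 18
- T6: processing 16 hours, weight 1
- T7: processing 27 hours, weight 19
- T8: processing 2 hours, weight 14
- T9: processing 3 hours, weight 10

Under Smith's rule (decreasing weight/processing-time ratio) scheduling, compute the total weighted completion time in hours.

5153

WSPT (decreasing weight/processing-time ratio): T8 T9 T1 T5 T3 T4 T7 T2 T6.
T8: finishes 2, weight 14, w·C = 28
T9: finishes 5, weight 10, w·C = 50
T1: finishes 14, weight 12, w·C = 168
T5: finishes 33, weight 18, w·C = 594
T3: finishes 59, weight 20, w·C = 1180
T4: finishes 70, weight 8, w·C = 560
T7: finishes 97, weight 19, w·C = 1843
T2: finishes 119, weight 5, w·C = 595
T6: finishes 135, weight 1, w·C = 135
Sum = 28+50+168+594+1180+560+1843+595+135 = 5153.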